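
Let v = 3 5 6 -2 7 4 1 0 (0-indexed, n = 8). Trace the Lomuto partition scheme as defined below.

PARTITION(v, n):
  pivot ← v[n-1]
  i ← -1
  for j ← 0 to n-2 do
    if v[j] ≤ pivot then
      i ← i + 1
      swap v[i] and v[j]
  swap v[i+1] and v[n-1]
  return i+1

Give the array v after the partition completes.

pivot = v[7] = 0; i = -1
j=0: v[0]=3 > 0 → no swap
j=1: v[1]=5 > 0 → no swap
j=2: v[2]=6 > 0 → no swap
j=3: v[3]=-2 ≤ 0 → i=0, swap v[0],v[3] → -2 5 6 3 7 4 1 0
j=4: v[4]=7 > 0 → no swap
j=5: v[5]=4 > 0 → no swap
j=6: v[6]=1 > 0 → no swap
final swap v[1],v[7] → -2 0 6 3 7 4 1 5; return 1

-2 0 6 3 7 4 1 5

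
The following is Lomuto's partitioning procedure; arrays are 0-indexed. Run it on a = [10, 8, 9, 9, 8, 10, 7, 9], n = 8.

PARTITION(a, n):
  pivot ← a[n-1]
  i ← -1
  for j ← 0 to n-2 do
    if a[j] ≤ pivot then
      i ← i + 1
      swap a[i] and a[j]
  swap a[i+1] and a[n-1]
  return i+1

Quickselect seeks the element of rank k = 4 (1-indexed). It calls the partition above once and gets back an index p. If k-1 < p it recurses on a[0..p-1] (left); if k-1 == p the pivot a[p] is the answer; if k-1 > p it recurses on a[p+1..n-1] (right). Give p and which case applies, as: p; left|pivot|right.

5; left

pivot = a[7] = 9; i = -1
j=0: a[0]=10 > 9 → no swap
j=1: a[1]=8 ≤ 9 → i=0, swap a[0],a[1] → [8, 10, 9, 9, 8, 10, 7, 9]
j=2: a[2]=9 ≤ 9 → i=1, swap a[1],a[2] → [8, 9, 10, 9, 8, 10, 7, 9]
j=3: a[3]=9 ≤ 9 → i=2, swap a[2],a[3] → [8, 9, 9, 10, 8, 10, 7, 9]
j=4: a[4]=8 ≤ 9 → i=3, swap a[3],a[4] → [8, 9, 9, 8, 10, 10, 7, 9]
j=5: a[5]=10 > 9 → no swap
j=6: a[6]=7 ≤ 9 → i=4, swap a[4],a[6] → [8, 9, 9, 8, 7, 10, 10, 9]
final swap a[5],a[7] → [8, 9, 9, 8, 7, 9, 10, 10]; return 5
p = 5; k-1 = 3 < 5 ⇒ left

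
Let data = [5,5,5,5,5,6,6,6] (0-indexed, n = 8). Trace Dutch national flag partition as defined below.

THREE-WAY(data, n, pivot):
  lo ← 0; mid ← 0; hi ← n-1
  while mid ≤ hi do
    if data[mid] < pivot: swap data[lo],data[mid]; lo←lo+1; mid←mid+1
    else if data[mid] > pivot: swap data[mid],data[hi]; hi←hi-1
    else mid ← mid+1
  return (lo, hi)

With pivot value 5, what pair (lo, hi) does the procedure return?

(0, 4)

pivot = 5; lo=0, mid=0, hi=7
data[mid]=5=5: mid=1
data[mid]=5=5: mid=2
data[mid]=5=5: mid=3
data[mid]=5=5: mid=4
data[mid]=5=5: mid=5
data[mid]=6>5: swap data[5],data[7]; hi=6 → [5,5,5,5,5,6,6,6]
data[mid]=6>5: swap data[5],data[6]; hi=5 → [5,5,5,5,5,6,6,6]
data[mid]=6>5: swap data[5],data[5]; hi=4 → [5,5,5,5,5,6,6,6]
end: lo=0, hi=4; data = [5,5,5,5,5,6,6,6]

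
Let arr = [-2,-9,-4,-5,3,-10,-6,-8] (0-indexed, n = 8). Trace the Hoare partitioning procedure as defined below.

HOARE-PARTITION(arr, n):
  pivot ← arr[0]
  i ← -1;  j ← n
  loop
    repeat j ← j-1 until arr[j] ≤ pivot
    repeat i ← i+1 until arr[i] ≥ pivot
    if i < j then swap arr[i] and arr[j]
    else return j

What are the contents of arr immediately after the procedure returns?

pivot=-2
j stops at 7 (-8), i stops at 0 (-2); swap ⇒ [-8,-9,-4,-5,3,-10,-6,-2]
j stops at 6 (-6), i stops at 4 (3); swap ⇒ [-8,-9,-4,-5,-6,-10,3,-2]
j stops at 5, i stops at 6; i≥j ⇒ return 5. arr=[-8,-9,-4,-5,-6,-10,3,-2]

[-8,-9,-4,-5,-6,-10,3,-2]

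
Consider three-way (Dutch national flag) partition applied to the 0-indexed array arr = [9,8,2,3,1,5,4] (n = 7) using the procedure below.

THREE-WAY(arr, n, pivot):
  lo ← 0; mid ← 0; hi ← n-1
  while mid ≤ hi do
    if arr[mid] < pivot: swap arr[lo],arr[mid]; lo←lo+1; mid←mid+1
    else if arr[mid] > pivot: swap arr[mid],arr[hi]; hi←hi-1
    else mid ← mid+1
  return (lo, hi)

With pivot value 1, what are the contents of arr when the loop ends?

[1,2,3,8,5,4,9]

pivot = 1; lo=0, mid=0, hi=6
arr[mid]=9>1: swap arr[0],arr[6]; hi=5 → [4,8,2,3,1,5,9]
arr[mid]=4>1: swap arr[0],arr[5]; hi=4 → [5,8,2,3,1,4,9]
arr[mid]=5>1: swap arr[0],arr[4]; hi=3 → [1,8,2,3,5,4,9]
arr[mid]=1=1: mid=1
arr[mid]=8>1: swap arr[1],arr[3]; hi=2 → [1,3,2,8,5,4,9]
arr[mid]=3>1: swap arr[1],arr[2]; hi=1 → [1,2,3,8,5,4,9]
arr[mid]=2>1: swap arr[1],arr[1]; hi=0 → [1,2,3,8,5,4,9]
end: lo=0, hi=0; arr = [1,2,3,8,5,4,9]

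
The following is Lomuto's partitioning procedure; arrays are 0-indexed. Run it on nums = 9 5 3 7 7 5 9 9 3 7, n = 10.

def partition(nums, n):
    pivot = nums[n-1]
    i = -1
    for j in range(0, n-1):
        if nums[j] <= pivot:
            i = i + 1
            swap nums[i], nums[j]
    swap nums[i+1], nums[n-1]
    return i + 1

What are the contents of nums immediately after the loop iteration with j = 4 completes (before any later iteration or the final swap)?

5 3 7 7 9 5 9 9 3 7

pivot = nums[9] = 7; i = -1
j=0: nums[0]=9 > 7 → no swap
j=1: nums[1]=5 ≤ 7 → i=0, swap nums[0],nums[1] → 5 9 3 7 7 5 9 9 3 7
j=2: nums[2]=3 ≤ 7 → i=1, swap nums[1],nums[2] → 5 3 9 7 7 5 9 9 3 7
j=3: nums[3]=7 ≤ 7 → i=2, swap nums[2],nums[3] → 5 3 7 9 7 5 9 9 3 7
j=4: nums[4]=7 ≤ 7 → i=3, swap nums[3],nums[4] → 5 3 7 7 9 5 9 9 3 7
(after j=4) nums = 5 3 7 7 9 5 9 9 3 7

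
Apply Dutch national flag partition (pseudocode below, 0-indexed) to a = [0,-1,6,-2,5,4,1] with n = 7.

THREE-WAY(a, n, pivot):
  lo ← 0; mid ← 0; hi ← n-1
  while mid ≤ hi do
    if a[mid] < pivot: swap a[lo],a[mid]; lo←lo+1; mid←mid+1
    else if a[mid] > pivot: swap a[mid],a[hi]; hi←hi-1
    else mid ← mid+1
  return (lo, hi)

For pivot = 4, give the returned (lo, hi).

lo=0 mid=0 hi=6
0<4: swap(0,0), lo=1 mid=1 ⇒ [0,-1,6,-2,5,4,1]
-1<4: swap(1,1), lo=2 mid=2 ⇒ [0,-1,6,-2,5,4,1]
6>4: swap(2,6), hi=5 ⇒ [0,-1,1,-2,5,4,6]
1<4: swap(2,2), lo=3 mid=3 ⇒ [0,-1,1,-2,5,4,6]
-2<4: swap(3,3), lo=4 mid=4 ⇒ [0,-1,1,-2,5,4,6]
5>4: swap(4,5), hi=4 ⇒ [0,-1,1,-2,4,5,6]
4=4: mid=5
done. lo=4 hi=4; a=[0,-1,1,-2,4,5,6]

(4, 4)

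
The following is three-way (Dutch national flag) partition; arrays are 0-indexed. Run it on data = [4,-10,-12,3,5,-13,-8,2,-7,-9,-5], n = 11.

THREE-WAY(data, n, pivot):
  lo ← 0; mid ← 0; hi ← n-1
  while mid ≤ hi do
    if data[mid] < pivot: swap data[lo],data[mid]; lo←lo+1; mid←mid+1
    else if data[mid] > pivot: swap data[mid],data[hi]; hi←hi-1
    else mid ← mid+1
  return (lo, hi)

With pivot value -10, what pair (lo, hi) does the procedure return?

(2, 2)

lo=0 mid=0 hi=10
4>-10: swap(0,10), hi=9 ⇒ [-5,-10,-12,3,5,-13,-8,2,-7,-9,4]
-5>-10: swap(0,9), hi=8 ⇒ [-9,-10,-12,3,5,-13,-8,2,-7,-5,4]
-9>-10: swap(0,8), hi=7 ⇒ [-7,-10,-12,3,5,-13,-8,2,-9,-5,4]
-7>-10: swap(0,7), hi=6 ⇒ [2,-10,-12,3,5,-13,-8,-7,-9,-5,4]
2>-10: swap(0,6), hi=5 ⇒ [-8,-10,-12,3,5,-13,2,-7,-9,-5,4]
-8>-10: swap(0,5), hi=4 ⇒ [-13,-10,-12,3,5,-8,2,-7,-9,-5,4]
-13<-10: swap(0,0), lo=1 mid=1 ⇒ [-13,-10,-12,3,5,-8,2,-7,-9,-5,4]
-10=-10: mid=2
-12<-10: swap(1,2), lo=2 mid=3 ⇒ [-13,-12,-10,3,5,-8,2,-7,-9,-5,4]
3>-10: swap(3,4), hi=3 ⇒ [-13,-12,-10,5,3,-8,2,-7,-9,-5,4]
5>-10: swap(3,3), hi=2 ⇒ [-13,-12,-10,5,3,-8,2,-7,-9,-5,4]
done. lo=2 hi=2; data=[-13,-12,-10,5,3,-8,2,-7,-9,-5,4]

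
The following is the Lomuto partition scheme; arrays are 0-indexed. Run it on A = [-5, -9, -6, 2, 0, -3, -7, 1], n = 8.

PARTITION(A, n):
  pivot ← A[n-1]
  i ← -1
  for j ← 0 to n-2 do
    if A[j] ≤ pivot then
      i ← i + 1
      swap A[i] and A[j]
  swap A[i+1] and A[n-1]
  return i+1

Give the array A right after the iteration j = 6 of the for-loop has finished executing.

[-5, -9, -6, 0, -3, -7, 2, 1]

pivot=1, i=-1
j=0: -5≤1, i=0, swap(0,0) ⇒ [-5, -9, -6, 2, 0, -3, -7, 1]
j=1: -9≤1, i=1, swap(1,1) ⇒ [-5, -9, -6, 2, 0, -3, -7, 1]
j=2: -6≤1, i=2, swap(2,2) ⇒ [-5, -9, -6, 2, 0, -3, -7, 1]
j=3: 2>1, skip
j=4: 0≤1, i=3, swap(3,4) ⇒ [-5, -9, -6, 0, 2, -3, -7, 1]
j=5: -3≤1, i=4, swap(4,5) ⇒ [-5, -9, -6, 0, -3, 2, -7, 1]
j=6: -7≤1, i=5, swap(5,6) ⇒ [-5, -9, -6, 0, -3, -7, 2, 1]
(after j=6) A = [-5, -9, -6, 0, -3, -7, 2, 1]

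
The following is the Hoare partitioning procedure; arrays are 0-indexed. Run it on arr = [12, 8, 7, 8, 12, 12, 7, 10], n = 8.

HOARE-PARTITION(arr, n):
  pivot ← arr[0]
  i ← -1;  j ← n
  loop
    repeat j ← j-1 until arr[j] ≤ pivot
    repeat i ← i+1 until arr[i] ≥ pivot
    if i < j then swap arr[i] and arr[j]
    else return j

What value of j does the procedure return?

5

pivot = arr[0] = 12; i = -1, j = 8
j→7 (arr[7]=10≤12), i→0 (arr[0]=12≥12); i<j, swap → [10, 8, 7, 8, 12, 12, 7, 12]
j→6 (arr[6]=7≤12), i→4 (arr[4]=12≥12); i<j, swap → [10, 8, 7, 8, 7, 12, 12, 12]
j→5, i→5; i≥j, return j=5. arr = [10, 8, 7, 8, 7, 12, 12, 12]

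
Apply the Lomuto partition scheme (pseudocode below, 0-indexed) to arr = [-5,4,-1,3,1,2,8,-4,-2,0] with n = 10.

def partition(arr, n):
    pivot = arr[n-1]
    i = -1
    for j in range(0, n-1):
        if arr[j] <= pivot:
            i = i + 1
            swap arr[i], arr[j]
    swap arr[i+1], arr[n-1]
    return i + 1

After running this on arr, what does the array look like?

[-5,-1,-4,-2,0,2,8,4,3,1]

pivot = arr[9] = 0; i = -1
j=0: arr[0]=-5 ≤ 0 → i=0, swap arr[0],arr[0] (no change) → [-5,4,-1,3,1,2,8,-4,-2,0]
j=1: arr[1]=4 > 0 → no swap
j=2: arr[2]=-1 ≤ 0 → i=1, swap arr[1],arr[2] → [-5,-1,4,3,1,2,8,-4,-2,0]
j=3: arr[3]=3 > 0 → no swap
j=4: arr[4]=1 > 0 → no swap
j=5: arr[5]=2 > 0 → no swap
j=6: arr[6]=8 > 0 → no swap
j=7: arr[7]=-4 ≤ 0 → i=2, swap arr[2],arr[7] → [-5,-1,-4,3,1,2,8,4,-2,0]
j=8: arr[8]=-2 ≤ 0 → i=3, swap arr[3],arr[8] → [-5,-1,-4,-2,1,2,8,4,3,0]
final swap arr[4],arr[9] → [-5,-1,-4,-2,0,2,8,4,3,1]; return 4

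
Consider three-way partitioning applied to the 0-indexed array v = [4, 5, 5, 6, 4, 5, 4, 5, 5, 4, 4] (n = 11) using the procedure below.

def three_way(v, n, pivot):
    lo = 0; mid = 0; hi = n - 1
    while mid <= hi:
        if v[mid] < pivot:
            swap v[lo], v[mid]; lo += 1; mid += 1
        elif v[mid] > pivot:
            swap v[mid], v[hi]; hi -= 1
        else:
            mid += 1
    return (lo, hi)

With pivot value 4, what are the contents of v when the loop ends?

[4, 4, 4, 4, 4, 5, 5, 5, 6, 5, 5]

lo=0 mid=0 hi=10
4=4: mid=1
5>4: swap(1,10), hi=9 ⇒ [4, 4, 5, 6, 4, 5, 4, 5, 5, 4, 5]
4=4: mid=2
5>4: swap(2,9), hi=8 ⇒ [4, 4, 4, 6, 4, 5, 4, 5, 5, 5, 5]
4=4: mid=3
6>4: swap(3,8), hi=7 ⇒ [4, 4, 4, 5, 4, 5, 4, 5, 6, 5, 5]
5>4: swap(3,7), hi=6 ⇒ [4, 4, 4, 5, 4, 5, 4, 5, 6, 5, 5]
5>4: swap(3,6), hi=5 ⇒ [4, 4, 4, 4, 4, 5, 5, 5, 6, 5, 5]
4=4: mid=4
4=4: mid=5
5>4: swap(5,5), hi=4 ⇒ [4, 4, 4, 4, 4, 5, 5, 5, 6, 5, 5]
done. lo=0 hi=4; v=[4, 4, 4, 4, 4, 5, 5, 5, 6, 5, 5]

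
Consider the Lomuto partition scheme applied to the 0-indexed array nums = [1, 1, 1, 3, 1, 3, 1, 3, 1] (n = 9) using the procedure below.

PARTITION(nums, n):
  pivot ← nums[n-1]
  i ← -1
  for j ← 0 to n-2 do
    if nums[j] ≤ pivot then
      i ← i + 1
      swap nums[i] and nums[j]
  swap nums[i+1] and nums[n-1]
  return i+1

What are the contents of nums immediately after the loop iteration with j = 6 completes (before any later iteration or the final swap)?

pivot = nums[8] = 1; i = -1
j=0: nums[0]=1 ≤ 1 → i=0, swap nums[0],nums[0] (no change) → [1, 1, 1, 3, 1, 3, 1, 3, 1]
j=1: nums[1]=1 ≤ 1 → i=1, swap nums[1],nums[1] (no change) → [1, 1, 1, 3, 1, 3, 1, 3, 1]
j=2: nums[2]=1 ≤ 1 → i=2, swap nums[2],nums[2] (no change) → [1, 1, 1, 3, 1, 3, 1, 3, 1]
j=3: nums[3]=3 > 1 → no swap
j=4: nums[4]=1 ≤ 1 → i=3, swap nums[3],nums[4] → [1, 1, 1, 1, 3, 3, 1, 3, 1]
j=5: nums[5]=3 > 1 → no swap
j=6: nums[6]=1 ≤ 1 → i=4, swap nums[4],nums[6] → [1, 1, 1, 1, 1, 3, 3, 3, 1]
(after j=6) nums = [1, 1, 1, 1, 1, 3, 3, 3, 1]

[1, 1, 1, 1, 1, 3, 3, 3, 1]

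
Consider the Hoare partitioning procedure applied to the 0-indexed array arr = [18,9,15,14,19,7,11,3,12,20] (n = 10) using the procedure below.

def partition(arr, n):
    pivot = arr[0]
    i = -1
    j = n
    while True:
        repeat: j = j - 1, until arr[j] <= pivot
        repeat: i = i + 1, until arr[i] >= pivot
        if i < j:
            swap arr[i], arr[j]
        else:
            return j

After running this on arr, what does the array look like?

pivot=18
j stops at 8 (12), i stops at 0 (18); swap ⇒ [12,9,15,14,19,7,11,3,18,20]
j stops at 7 (3), i stops at 4 (19); swap ⇒ [12,9,15,14,3,7,11,19,18,20]
j stops at 6, i stops at 7; i≥j ⇒ return 6. arr=[12,9,15,14,3,7,11,19,18,20]

[12,9,15,14,3,7,11,19,18,20]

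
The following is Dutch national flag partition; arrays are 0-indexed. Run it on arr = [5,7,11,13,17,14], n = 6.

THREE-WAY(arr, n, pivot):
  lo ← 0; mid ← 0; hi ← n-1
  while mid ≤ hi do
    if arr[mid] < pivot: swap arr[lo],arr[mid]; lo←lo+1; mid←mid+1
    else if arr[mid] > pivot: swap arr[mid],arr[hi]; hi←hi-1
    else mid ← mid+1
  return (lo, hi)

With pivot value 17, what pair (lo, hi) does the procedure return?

lo=0 mid=0 hi=5
5<17: swap(0,0), lo=1 mid=1 ⇒ [5,7,11,13,17,14]
7<17: swap(1,1), lo=2 mid=2 ⇒ [5,7,11,13,17,14]
11<17: swap(2,2), lo=3 mid=3 ⇒ [5,7,11,13,17,14]
13<17: swap(3,3), lo=4 mid=4 ⇒ [5,7,11,13,17,14]
17=17: mid=5
14<17: swap(4,5), lo=5 mid=6 ⇒ [5,7,11,13,14,17]
done. lo=5 hi=5; arr=[5,7,11,13,14,17]

(5, 5)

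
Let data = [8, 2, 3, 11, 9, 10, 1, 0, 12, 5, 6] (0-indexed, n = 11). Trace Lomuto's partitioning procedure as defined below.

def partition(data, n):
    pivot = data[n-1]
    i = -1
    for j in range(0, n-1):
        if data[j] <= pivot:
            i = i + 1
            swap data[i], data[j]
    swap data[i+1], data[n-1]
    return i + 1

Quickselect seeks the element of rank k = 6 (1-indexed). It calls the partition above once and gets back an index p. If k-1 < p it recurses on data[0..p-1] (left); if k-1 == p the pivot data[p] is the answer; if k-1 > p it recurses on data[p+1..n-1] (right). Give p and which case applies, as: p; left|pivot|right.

pivot=6, i=-1
j=0: 8>6, skip
j=1: 2≤6, i=0, swap(0,1) ⇒ [2, 8, 3, 11, 9, 10, 1, 0, 12, 5, 6]
j=2: 3≤6, i=1, swap(1,2) ⇒ [2, 3, 8, 11, 9, 10, 1, 0, 12, 5, 6]
j=3: 11>6, skip
j=4: 9>6, skip
j=5: 10>6, skip
j=6: 1≤6, i=2, swap(2,6) ⇒ [2, 3, 1, 11, 9, 10, 8, 0, 12, 5, 6]
j=7: 0≤6, i=3, swap(3,7) ⇒ [2, 3, 1, 0, 9, 10, 8, 11, 12, 5, 6]
j=8: 12>6, skip
j=9: 5≤6, i=4, swap(4,9) ⇒ [2, 3, 1, 0, 5, 10, 8, 11, 12, 9, 6]
swap(5,10) ⇒ [2, 3, 1, 0, 5, 6, 8, 11, 12, 9, 10]; return 5
p = 5; k-1 = 5 == 5 ⇒ pivot

5; pivot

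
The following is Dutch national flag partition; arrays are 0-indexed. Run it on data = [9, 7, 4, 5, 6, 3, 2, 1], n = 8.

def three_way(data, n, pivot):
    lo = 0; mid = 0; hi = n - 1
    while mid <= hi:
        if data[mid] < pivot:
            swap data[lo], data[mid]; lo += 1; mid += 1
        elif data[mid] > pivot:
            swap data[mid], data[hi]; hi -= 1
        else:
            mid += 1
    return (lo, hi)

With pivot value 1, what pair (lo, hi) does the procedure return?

(0, 0)

lo=0 mid=0 hi=7
9>1: swap(0,7), hi=6 ⇒ [1, 7, 4, 5, 6, 3, 2, 9]
1=1: mid=1
7>1: swap(1,6), hi=5 ⇒ [1, 2, 4, 5, 6, 3, 7, 9]
2>1: swap(1,5), hi=4 ⇒ [1, 3, 4, 5, 6, 2, 7, 9]
3>1: swap(1,4), hi=3 ⇒ [1, 6, 4, 5, 3, 2, 7, 9]
6>1: swap(1,3), hi=2 ⇒ [1, 5, 4, 6, 3, 2, 7, 9]
5>1: swap(1,2), hi=1 ⇒ [1, 4, 5, 6, 3, 2, 7, 9]
4>1: swap(1,1), hi=0 ⇒ [1, 4, 5, 6, 3, 2, 7, 9]
done. lo=0 hi=0; data=[1, 4, 5, 6, 3, 2, 7, 9]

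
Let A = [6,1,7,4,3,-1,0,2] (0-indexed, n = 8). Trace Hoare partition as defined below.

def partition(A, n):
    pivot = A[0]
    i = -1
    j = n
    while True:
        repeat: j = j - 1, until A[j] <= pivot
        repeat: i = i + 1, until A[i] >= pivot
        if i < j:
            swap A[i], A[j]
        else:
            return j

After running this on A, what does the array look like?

pivot=6
j stops at 7 (2), i stops at 0 (6); swap ⇒ [2,1,7,4,3,-1,0,6]
j stops at 6 (0), i stops at 2 (7); swap ⇒ [2,1,0,4,3,-1,7,6]
j stops at 5, i stops at 6; i≥j ⇒ return 5. A=[2,1,0,4,3,-1,7,6]

[2,1,0,4,3,-1,7,6]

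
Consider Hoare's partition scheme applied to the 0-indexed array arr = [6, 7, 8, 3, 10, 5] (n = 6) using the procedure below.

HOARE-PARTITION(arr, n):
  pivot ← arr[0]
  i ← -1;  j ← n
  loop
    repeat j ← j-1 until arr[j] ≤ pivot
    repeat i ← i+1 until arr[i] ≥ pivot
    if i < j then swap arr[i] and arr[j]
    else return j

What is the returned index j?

pivot=6
j stops at 5 (5), i stops at 0 (6); swap ⇒ [5, 7, 8, 3, 10, 6]
j stops at 3 (3), i stops at 1 (7); swap ⇒ [5, 3, 8, 7, 10, 6]
j stops at 1, i stops at 2; i≥j ⇒ return 1. arr=[5, 3, 8, 7, 10, 6]

1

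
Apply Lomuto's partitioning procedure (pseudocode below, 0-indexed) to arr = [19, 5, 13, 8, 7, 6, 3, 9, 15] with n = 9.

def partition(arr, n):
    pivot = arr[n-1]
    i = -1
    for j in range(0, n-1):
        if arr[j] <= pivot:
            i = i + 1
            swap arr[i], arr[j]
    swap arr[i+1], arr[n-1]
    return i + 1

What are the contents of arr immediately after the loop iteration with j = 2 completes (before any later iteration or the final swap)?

[5, 13, 19, 8, 7, 6, 3, 9, 15]

pivot=15, i=-1
j=0: 19>15, skip
j=1: 5≤15, i=0, swap(0,1) ⇒ [5, 19, 13, 8, 7, 6, 3, 9, 15]
j=2: 13≤15, i=1, swap(1,2) ⇒ [5, 13, 19, 8, 7, 6, 3, 9, 15]
(after j=2) arr = [5, 13, 19, 8, 7, 6, 3, 9, 15]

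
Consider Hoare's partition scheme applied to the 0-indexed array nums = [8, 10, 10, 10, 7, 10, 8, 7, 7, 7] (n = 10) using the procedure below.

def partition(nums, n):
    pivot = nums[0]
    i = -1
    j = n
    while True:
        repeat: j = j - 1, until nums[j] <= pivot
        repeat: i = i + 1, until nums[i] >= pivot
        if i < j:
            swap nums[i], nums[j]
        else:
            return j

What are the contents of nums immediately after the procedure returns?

[7, 7, 7, 8, 7, 10, 10, 10, 10, 8]

pivot=8
j stops at 9 (7), i stops at 0 (8); swap ⇒ [7, 10, 10, 10, 7, 10, 8, 7, 7, 8]
j stops at 8 (7), i stops at 1 (10); swap ⇒ [7, 7, 10, 10, 7, 10, 8, 7, 10, 8]
j stops at 7 (7), i stops at 2 (10); swap ⇒ [7, 7, 7, 10, 7, 10, 8, 10, 10, 8]
j stops at 6 (8), i stops at 3 (10); swap ⇒ [7, 7, 7, 8, 7, 10, 10, 10, 10, 8]
j stops at 4, i stops at 5; i≥j ⇒ return 4. nums=[7, 7, 7, 8, 7, 10, 10, 10, 10, 8]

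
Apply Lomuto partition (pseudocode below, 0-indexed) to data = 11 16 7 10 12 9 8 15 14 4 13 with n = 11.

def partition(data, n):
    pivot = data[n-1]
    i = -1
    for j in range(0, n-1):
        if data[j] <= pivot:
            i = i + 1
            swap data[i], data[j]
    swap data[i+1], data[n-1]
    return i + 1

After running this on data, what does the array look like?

pivot = data[10] = 13; i = -1
j=0: data[0]=11 ≤ 13 → i=0, swap data[0],data[0] (no change) → 11 16 7 10 12 9 8 15 14 4 13
j=1: data[1]=16 > 13 → no swap
j=2: data[2]=7 ≤ 13 → i=1, swap data[1],data[2] → 11 7 16 10 12 9 8 15 14 4 13
j=3: data[3]=10 ≤ 13 → i=2, swap data[2],data[3] → 11 7 10 16 12 9 8 15 14 4 13
j=4: data[4]=12 ≤ 13 → i=3, swap data[3],data[4] → 11 7 10 12 16 9 8 15 14 4 13
j=5: data[5]=9 ≤ 13 → i=4, swap data[4],data[5] → 11 7 10 12 9 16 8 15 14 4 13
j=6: data[6]=8 ≤ 13 → i=5, swap data[5],data[6] → 11 7 10 12 9 8 16 15 14 4 13
j=7: data[7]=15 > 13 → no swap
j=8: data[8]=14 > 13 → no swap
j=9: data[9]=4 ≤ 13 → i=6, swap data[6],data[9] → 11 7 10 12 9 8 4 15 14 16 13
final swap data[7],data[10] → 11 7 10 12 9 8 4 13 14 16 15; return 7

11 7 10 12 9 8 4 13 14 16 15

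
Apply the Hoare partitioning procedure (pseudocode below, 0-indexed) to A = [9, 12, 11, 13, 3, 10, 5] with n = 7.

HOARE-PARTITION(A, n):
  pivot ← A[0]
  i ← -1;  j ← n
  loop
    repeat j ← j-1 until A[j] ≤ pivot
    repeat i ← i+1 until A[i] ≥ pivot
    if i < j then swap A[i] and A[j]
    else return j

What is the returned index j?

1

pivot = A[0] = 9; i = -1, j = 7
j→6 (A[6]=5≤9), i→0 (A[0]=9≥9); i<j, swap → [5, 12, 11, 13, 3, 10, 9]
j→4 (A[4]=3≤9), i→1 (A[1]=12≥9); i<j, swap → [5, 3, 11, 13, 12, 10, 9]
j→1, i→2; i≥j, return j=1. A = [5, 3, 11, 13, 12, 10, 9]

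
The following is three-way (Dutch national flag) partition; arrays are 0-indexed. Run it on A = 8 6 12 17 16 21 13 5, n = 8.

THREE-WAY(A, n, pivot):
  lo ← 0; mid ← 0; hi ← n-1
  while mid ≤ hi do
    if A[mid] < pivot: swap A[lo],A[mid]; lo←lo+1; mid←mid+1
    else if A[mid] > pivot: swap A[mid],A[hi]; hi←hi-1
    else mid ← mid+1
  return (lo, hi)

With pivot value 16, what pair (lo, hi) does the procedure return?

(5, 5)

lo=0 mid=0 hi=7
8<16: swap(0,0), lo=1 mid=1 ⇒ 8 6 12 17 16 21 13 5
6<16: swap(1,1), lo=2 mid=2 ⇒ 8 6 12 17 16 21 13 5
12<16: swap(2,2), lo=3 mid=3 ⇒ 8 6 12 17 16 21 13 5
17>16: swap(3,7), hi=6 ⇒ 8 6 12 5 16 21 13 17
5<16: swap(3,3), lo=4 mid=4 ⇒ 8 6 12 5 16 21 13 17
16=16: mid=5
21>16: swap(5,6), hi=5 ⇒ 8 6 12 5 16 13 21 17
13<16: swap(4,5), lo=5 mid=6 ⇒ 8 6 12 5 13 16 21 17
done. lo=5 hi=5; A=8 6 12 5 13 16 21 17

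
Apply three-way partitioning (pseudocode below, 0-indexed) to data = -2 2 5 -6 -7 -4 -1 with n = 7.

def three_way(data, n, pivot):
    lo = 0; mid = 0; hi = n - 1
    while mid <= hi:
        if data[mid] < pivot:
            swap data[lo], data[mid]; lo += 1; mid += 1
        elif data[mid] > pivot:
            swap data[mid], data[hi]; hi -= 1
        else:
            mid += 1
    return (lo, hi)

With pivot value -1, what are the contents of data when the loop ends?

lo=0 mid=0 hi=6
-2<-1: swap(0,0), lo=1 mid=1 ⇒ -2 2 5 -6 -7 -4 -1
2>-1: swap(1,6), hi=5 ⇒ -2 -1 5 -6 -7 -4 2
-1=-1: mid=2
5>-1: swap(2,5), hi=4 ⇒ -2 -1 -4 -6 -7 5 2
-4<-1: swap(1,2), lo=2 mid=3 ⇒ -2 -4 -1 -6 -7 5 2
-6<-1: swap(2,3), lo=3 mid=4 ⇒ -2 -4 -6 -1 -7 5 2
-7<-1: swap(3,4), lo=4 mid=5 ⇒ -2 -4 -6 -7 -1 5 2
done. lo=4 hi=4; data=-2 -4 -6 -7 -1 5 2

-2 -4 -6 -7 -1 5 2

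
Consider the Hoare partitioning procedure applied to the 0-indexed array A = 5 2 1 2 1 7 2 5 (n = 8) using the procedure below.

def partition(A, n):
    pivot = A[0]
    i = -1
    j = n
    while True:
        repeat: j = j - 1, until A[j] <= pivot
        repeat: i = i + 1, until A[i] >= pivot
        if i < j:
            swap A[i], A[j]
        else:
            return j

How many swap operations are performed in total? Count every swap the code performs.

2

pivot=5
j stops at 7 (5), i stops at 0 (5); swap ⇒ 5 2 1 2 1 7 2 5
j stops at 6 (2), i stops at 5 (7); swap ⇒ 5 2 1 2 1 2 7 5
j stops at 5, i stops at 6; i≥j ⇒ return 5. A=5 2 1 2 1 2 7 5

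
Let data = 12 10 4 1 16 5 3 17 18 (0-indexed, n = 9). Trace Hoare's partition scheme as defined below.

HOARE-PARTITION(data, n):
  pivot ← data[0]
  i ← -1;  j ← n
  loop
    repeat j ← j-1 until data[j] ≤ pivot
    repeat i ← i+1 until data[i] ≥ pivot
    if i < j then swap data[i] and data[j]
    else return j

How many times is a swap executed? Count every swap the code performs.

2

pivot = data[0] = 12; i = -1, j = 9
j→6 (data[6]=3≤12), i→0 (data[0]=12≥12); i<j, swap → 3 10 4 1 16 5 12 17 18
j→5 (data[5]=5≤12), i→4 (data[4]=16≥12); i<j, swap → 3 10 4 1 5 16 12 17 18
j→4, i→5; i≥j, return j=4. data = 3 10 4 1 5 16 12 17 18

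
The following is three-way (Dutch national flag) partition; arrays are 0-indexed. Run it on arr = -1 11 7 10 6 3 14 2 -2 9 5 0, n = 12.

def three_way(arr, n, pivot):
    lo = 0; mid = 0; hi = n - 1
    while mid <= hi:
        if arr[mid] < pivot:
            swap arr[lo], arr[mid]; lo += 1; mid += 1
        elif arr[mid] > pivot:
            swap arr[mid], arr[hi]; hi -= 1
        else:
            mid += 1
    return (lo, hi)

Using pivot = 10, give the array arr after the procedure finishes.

pivot = 10; lo=0, mid=0, hi=11
arr[mid]=-1<10: swap arr[0],arr[0]; lo=1,mid=1 → -1 11 7 10 6 3 14 2 -2 9 5 0
arr[mid]=11>10: swap arr[1],arr[11]; hi=10 → -1 0 7 10 6 3 14 2 -2 9 5 11
arr[mid]=0<10: swap arr[1],arr[1]; lo=2,mid=2 → -1 0 7 10 6 3 14 2 -2 9 5 11
arr[mid]=7<10: swap arr[2],arr[2]; lo=3,mid=3 → -1 0 7 10 6 3 14 2 -2 9 5 11
arr[mid]=10=10: mid=4
arr[mid]=6<10: swap arr[3],arr[4]; lo=4,mid=5 → -1 0 7 6 10 3 14 2 -2 9 5 11
arr[mid]=3<10: swap arr[4],arr[5]; lo=5,mid=6 → -1 0 7 6 3 10 14 2 -2 9 5 11
arr[mid]=14>10: swap arr[6],arr[10]; hi=9 → -1 0 7 6 3 10 5 2 -2 9 14 11
arr[mid]=5<10: swap arr[5],arr[6]; lo=6,mid=7 → -1 0 7 6 3 5 10 2 -2 9 14 11
arr[mid]=2<10: swap arr[6],arr[7]; lo=7,mid=8 → -1 0 7 6 3 5 2 10 -2 9 14 11
arr[mid]=-2<10: swap arr[7],arr[8]; lo=8,mid=9 → -1 0 7 6 3 5 2 -2 10 9 14 11
arr[mid]=9<10: swap arr[8],arr[9]; lo=9,mid=10 → -1 0 7 6 3 5 2 -2 9 10 14 11
end: lo=9, hi=9; arr = -1 0 7 6 3 5 2 -2 9 10 14 11

-1 0 7 6 3 5 2 -2 9 10 14 11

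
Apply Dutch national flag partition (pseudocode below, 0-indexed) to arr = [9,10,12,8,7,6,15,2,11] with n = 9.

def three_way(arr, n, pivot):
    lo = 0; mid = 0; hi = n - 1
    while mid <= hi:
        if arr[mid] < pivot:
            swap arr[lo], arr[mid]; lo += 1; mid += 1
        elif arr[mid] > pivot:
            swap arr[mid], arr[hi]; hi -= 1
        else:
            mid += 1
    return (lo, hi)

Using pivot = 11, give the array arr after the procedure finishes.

lo=0 mid=0 hi=8
9<11: swap(0,0), lo=1 mid=1 ⇒ [9,10,12,8,7,6,15,2,11]
10<11: swap(1,1), lo=2 mid=2 ⇒ [9,10,12,8,7,6,15,2,11]
12>11: swap(2,8), hi=7 ⇒ [9,10,11,8,7,6,15,2,12]
11=11: mid=3
8<11: swap(2,3), lo=3 mid=4 ⇒ [9,10,8,11,7,6,15,2,12]
7<11: swap(3,4), lo=4 mid=5 ⇒ [9,10,8,7,11,6,15,2,12]
6<11: swap(4,5), lo=5 mid=6 ⇒ [9,10,8,7,6,11,15,2,12]
15>11: swap(6,7), hi=6 ⇒ [9,10,8,7,6,11,2,15,12]
2<11: swap(5,6), lo=6 mid=7 ⇒ [9,10,8,7,6,2,11,15,12]
done. lo=6 hi=6; arr=[9,10,8,7,6,2,11,15,12]

[9,10,8,7,6,2,11,15,12]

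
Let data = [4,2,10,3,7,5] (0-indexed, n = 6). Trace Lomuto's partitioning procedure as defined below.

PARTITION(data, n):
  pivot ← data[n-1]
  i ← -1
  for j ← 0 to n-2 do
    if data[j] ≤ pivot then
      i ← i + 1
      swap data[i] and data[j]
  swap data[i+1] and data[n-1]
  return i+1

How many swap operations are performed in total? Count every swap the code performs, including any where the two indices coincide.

4

pivot = data[5] = 5; i = -1
j=0: data[0]=4 ≤ 5 → i=0, swap data[0],data[0] (no change) → [4,2,10,3,7,5]
j=1: data[1]=2 ≤ 5 → i=1, swap data[1],data[1] (no change) → [4,2,10,3,7,5]
j=2: data[2]=10 > 5 → no swap
j=3: data[3]=3 ≤ 5 → i=2, swap data[2],data[3] → [4,2,3,10,7,5]
j=4: data[4]=7 > 5 → no swap
final swap data[3],data[5] → [4,2,3,5,7,10]; return 3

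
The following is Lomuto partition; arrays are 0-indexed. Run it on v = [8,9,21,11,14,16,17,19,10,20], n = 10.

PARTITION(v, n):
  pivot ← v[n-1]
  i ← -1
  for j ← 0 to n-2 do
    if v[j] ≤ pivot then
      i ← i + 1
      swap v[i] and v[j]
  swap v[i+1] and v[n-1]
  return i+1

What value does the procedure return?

pivot = v[9] = 20; i = -1
j=0: v[0]=8 ≤ 20 → i=0, swap v[0],v[0] (no change) → [8,9,21,11,14,16,17,19,10,20]
j=1: v[1]=9 ≤ 20 → i=1, swap v[1],v[1] (no change) → [8,9,21,11,14,16,17,19,10,20]
j=2: v[2]=21 > 20 → no swap
j=3: v[3]=11 ≤ 20 → i=2, swap v[2],v[3] → [8,9,11,21,14,16,17,19,10,20]
j=4: v[4]=14 ≤ 20 → i=3, swap v[3],v[4] → [8,9,11,14,21,16,17,19,10,20]
j=5: v[5]=16 ≤ 20 → i=4, swap v[4],v[5] → [8,9,11,14,16,21,17,19,10,20]
j=6: v[6]=17 ≤ 20 → i=5, swap v[5],v[6] → [8,9,11,14,16,17,21,19,10,20]
j=7: v[7]=19 ≤ 20 → i=6, swap v[6],v[7] → [8,9,11,14,16,17,19,21,10,20]
j=8: v[8]=10 ≤ 20 → i=7, swap v[7],v[8] → [8,9,11,14,16,17,19,10,21,20]
final swap v[8],v[9] → [8,9,11,14,16,17,19,10,20,21]; return 8

8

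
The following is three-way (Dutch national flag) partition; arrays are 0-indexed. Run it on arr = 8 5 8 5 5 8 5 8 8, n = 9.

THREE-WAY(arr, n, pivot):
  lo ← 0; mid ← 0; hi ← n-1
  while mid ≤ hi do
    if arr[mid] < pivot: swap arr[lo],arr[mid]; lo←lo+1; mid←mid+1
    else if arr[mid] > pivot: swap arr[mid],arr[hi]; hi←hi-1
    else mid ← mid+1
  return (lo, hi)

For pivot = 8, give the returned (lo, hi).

(4, 8)

lo=0 mid=0 hi=8
8=8: mid=1
5<8: swap(0,1), lo=1 mid=2 ⇒ 5 8 8 5 5 8 5 8 8
8=8: mid=3
5<8: swap(1,3), lo=2 mid=4 ⇒ 5 5 8 8 5 8 5 8 8
5<8: swap(2,4), lo=3 mid=5 ⇒ 5 5 5 8 8 8 5 8 8
8=8: mid=6
5<8: swap(3,6), lo=4 mid=7 ⇒ 5 5 5 5 8 8 8 8 8
8=8: mid=8
8=8: mid=9
done. lo=4 hi=8; arr=5 5 5 5 8 8 8 8 8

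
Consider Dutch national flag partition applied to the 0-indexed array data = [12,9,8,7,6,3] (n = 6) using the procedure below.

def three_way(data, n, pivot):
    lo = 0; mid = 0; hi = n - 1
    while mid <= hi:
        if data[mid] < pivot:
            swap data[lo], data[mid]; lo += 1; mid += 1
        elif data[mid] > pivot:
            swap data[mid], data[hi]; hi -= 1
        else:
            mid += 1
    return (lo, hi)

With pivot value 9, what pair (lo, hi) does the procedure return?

(4, 4)

pivot = 9; lo=0, mid=0, hi=5
data[mid]=12>9: swap data[0],data[5]; hi=4 → [3,9,8,7,6,12]
data[mid]=3<9: swap data[0],data[0]; lo=1,mid=1 → [3,9,8,7,6,12]
data[mid]=9=9: mid=2
data[mid]=8<9: swap data[1],data[2]; lo=2,mid=3 → [3,8,9,7,6,12]
data[mid]=7<9: swap data[2],data[3]; lo=3,mid=4 → [3,8,7,9,6,12]
data[mid]=6<9: swap data[3],data[4]; lo=4,mid=5 → [3,8,7,6,9,12]
end: lo=4, hi=4; data = [3,8,7,6,9,12]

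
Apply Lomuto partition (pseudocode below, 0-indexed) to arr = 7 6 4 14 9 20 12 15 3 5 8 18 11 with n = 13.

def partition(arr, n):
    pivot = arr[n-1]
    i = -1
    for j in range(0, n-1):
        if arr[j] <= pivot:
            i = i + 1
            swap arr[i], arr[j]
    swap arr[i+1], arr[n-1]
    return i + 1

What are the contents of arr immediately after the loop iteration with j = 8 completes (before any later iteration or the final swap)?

pivot=11, i=-1
j=0: 7≤11, i=0, swap(0,0) ⇒ 7 6 4 14 9 20 12 15 3 5 8 18 11
j=1: 6≤11, i=1, swap(1,1) ⇒ 7 6 4 14 9 20 12 15 3 5 8 18 11
j=2: 4≤11, i=2, swap(2,2) ⇒ 7 6 4 14 9 20 12 15 3 5 8 18 11
j=3: 14>11, skip
j=4: 9≤11, i=3, swap(3,4) ⇒ 7 6 4 9 14 20 12 15 3 5 8 18 11
j=5: 20>11, skip
j=6: 12>11, skip
j=7: 15>11, skip
j=8: 3≤11, i=4, swap(4,8) ⇒ 7 6 4 9 3 20 12 15 14 5 8 18 11
(after j=8) arr = 7 6 4 9 3 20 12 15 14 5 8 18 11

7 6 4 9 3 20 12 15 14 5 8 18 11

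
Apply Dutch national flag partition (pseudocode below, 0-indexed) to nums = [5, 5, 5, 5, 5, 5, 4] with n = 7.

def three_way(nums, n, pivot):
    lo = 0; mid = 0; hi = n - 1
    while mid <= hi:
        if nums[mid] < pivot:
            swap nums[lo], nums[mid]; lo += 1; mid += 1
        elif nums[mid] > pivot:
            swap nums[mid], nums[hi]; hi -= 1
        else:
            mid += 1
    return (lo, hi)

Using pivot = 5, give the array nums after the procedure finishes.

[4, 5, 5, 5, 5, 5, 5]

lo=0 mid=0 hi=6
5=5: mid=1
5=5: mid=2
5=5: mid=3
5=5: mid=4
5=5: mid=5
5=5: mid=6
4<5: swap(0,6), lo=1 mid=7 ⇒ [4, 5, 5, 5, 5, 5, 5]
done. lo=1 hi=6; nums=[4, 5, 5, 5, 5, 5, 5]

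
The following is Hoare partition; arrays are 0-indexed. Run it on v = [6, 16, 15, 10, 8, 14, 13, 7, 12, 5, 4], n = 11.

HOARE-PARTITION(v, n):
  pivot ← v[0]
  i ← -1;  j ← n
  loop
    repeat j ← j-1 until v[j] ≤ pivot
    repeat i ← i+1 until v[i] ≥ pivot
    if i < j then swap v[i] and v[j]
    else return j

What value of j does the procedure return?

pivot=6
j stops at 10 (4), i stops at 0 (6); swap ⇒ [4, 16, 15, 10, 8, 14, 13, 7, 12, 5, 6]
j stops at 9 (5), i stops at 1 (16); swap ⇒ [4, 5, 15, 10, 8, 14, 13, 7, 12, 16, 6]
j stops at 1, i stops at 2; i≥j ⇒ return 1. v=[4, 5, 15, 10, 8, 14, 13, 7, 12, 16, 6]

1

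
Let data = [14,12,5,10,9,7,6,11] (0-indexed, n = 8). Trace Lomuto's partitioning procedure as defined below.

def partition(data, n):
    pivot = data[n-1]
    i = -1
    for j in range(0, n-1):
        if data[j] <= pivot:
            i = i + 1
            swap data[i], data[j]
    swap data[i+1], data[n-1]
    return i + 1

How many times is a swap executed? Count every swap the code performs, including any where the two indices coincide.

6

pivot = data[7] = 11; i = -1
j=0: data[0]=14 > 11 → no swap
j=1: data[1]=12 > 11 → no swap
j=2: data[2]=5 ≤ 11 → i=0, swap data[0],data[2] → [5,12,14,10,9,7,6,11]
j=3: data[3]=10 ≤ 11 → i=1, swap data[1],data[3] → [5,10,14,12,9,7,6,11]
j=4: data[4]=9 ≤ 11 → i=2, swap data[2],data[4] → [5,10,9,12,14,7,6,11]
j=5: data[5]=7 ≤ 11 → i=3, swap data[3],data[5] → [5,10,9,7,14,12,6,11]
j=6: data[6]=6 ≤ 11 → i=4, swap data[4],data[6] → [5,10,9,7,6,12,14,11]
final swap data[5],data[7] → [5,10,9,7,6,11,14,12]; return 5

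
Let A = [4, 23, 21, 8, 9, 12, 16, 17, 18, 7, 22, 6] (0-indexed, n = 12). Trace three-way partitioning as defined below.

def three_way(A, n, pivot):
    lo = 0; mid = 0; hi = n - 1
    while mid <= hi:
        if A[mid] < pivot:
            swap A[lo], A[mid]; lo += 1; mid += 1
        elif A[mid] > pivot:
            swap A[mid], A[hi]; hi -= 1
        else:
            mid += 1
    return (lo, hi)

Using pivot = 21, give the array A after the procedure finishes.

lo=0 mid=0 hi=11
4<21: swap(0,0), lo=1 mid=1 ⇒ [4, 23, 21, 8, 9, 12, 16, 17, 18, 7, 22, 6]
23>21: swap(1,11), hi=10 ⇒ [4, 6, 21, 8, 9, 12, 16, 17, 18, 7, 22, 23]
6<21: swap(1,1), lo=2 mid=2 ⇒ [4, 6, 21, 8, 9, 12, 16, 17, 18, 7, 22, 23]
21=21: mid=3
8<21: swap(2,3), lo=3 mid=4 ⇒ [4, 6, 8, 21, 9, 12, 16, 17, 18, 7, 22, 23]
9<21: swap(3,4), lo=4 mid=5 ⇒ [4, 6, 8, 9, 21, 12, 16, 17, 18, 7, 22, 23]
12<21: swap(4,5), lo=5 mid=6 ⇒ [4, 6, 8, 9, 12, 21, 16, 17, 18, 7, 22, 23]
16<21: swap(5,6), lo=6 mid=7 ⇒ [4, 6, 8, 9, 12, 16, 21, 17, 18, 7, 22, 23]
17<21: swap(6,7), lo=7 mid=8 ⇒ [4, 6, 8, 9, 12, 16, 17, 21, 18, 7, 22, 23]
18<21: swap(7,8), lo=8 mid=9 ⇒ [4, 6, 8, 9, 12, 16, 17, 18, 21, 7, 22, 23]
7<21: swap(8,9), lo=9 mid=10 ⇒ [4, 6, 8, 9, 12, 16, 17, 18, 7, 21, 22, 23]
22>21: swap(10,10), hi=9 ⇒ [4, 6, 8, 9, 12, 16, 17, 18, 7, 21, 22, 23]
done. lo=9 hi=9; A=[4, 6, 8, 9, 12, 16, 17, 18, 7, 21, 22, 23]

[4, 6, 8, 9, 12, 16, 17, 18, 7, 21, 22, 23]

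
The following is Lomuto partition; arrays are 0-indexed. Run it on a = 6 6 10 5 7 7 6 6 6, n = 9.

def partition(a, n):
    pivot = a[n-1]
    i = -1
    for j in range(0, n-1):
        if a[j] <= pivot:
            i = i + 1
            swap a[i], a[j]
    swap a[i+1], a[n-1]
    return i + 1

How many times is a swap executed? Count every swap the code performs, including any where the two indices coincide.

pivot=6, i=-1
j=0: 6≤6, i=0, swap(0,0) ⇒ 6 6 10 5 7 7 6 6 6
j=1: 6≤6, i=1, swap(1,1) ⇒ 6 6 10 5 7 7 6 6 6
j=2: 10>6, skip
j=3: 5≤6, i=2, swap(2,3) ⇒ 6 6 5 10 7 7 6 6 6
j=4: 7>6, skip
j=5: 7>6, skip
j=6: 6≤6, i=3, swap(3,6) ⇒ 6 6 5 6 7 7 10 6 6
j=7: 6≤6, i=4, swap(4,7) ⇒ 6 6 5 6 6 7 10 7 6
swap(5,8) ⇒ 6 6 5 6 6 6 10 7 7; return 5

6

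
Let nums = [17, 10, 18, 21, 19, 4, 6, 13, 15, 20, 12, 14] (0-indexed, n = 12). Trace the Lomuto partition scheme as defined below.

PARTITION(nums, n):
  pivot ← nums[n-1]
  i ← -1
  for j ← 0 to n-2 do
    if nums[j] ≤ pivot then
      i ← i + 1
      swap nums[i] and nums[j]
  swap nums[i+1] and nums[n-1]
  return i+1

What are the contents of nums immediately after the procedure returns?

pivot = nums[11] = 14; i = -1
j=0: nums[0]=17 > 14 → no swap
j=1: nums[1]=10 ≤ 14 → i=0, swap nums[0],nums[1] → [10, 17, 18, 21, 19, 4, 6, 13, 15, 20, 12, 14]
j=2: nums[2]=18 > 14 → no swap
j=3: nums[3]=21 > 14 → no swap
j=4: nums[4]=19 > 14 → no swap
j=5: nums[5]=4 ≤ 14 → i=1, swap nums[1],nums[5] → [10, 4, 18, 21, 19, 17, 6, 13, 15, 20, 12, 14]
j=6: nums[6]=6 ≤ 14 → i=2, swap nums[2],nums[6] → [10, 4, 6, 21, 19, 17, 18, 13, 15, 20, 12, 14]
j=7: nums[7]=13 ≤ 14 → i=3, swap nums[3],nums[7] → [10, 4, 6, 13, 19, 17, 18, 21, 15, 20, 12, 14]
j=8: nums[8]=15 > 14 → no swap
j=9: nums[9]=20 > 14 → no swap
j=10: nums[10]=12 ≤ 14 → i=4, swap nums[4],nums[10] → [10, 4, 6, 13, 12, 17, 18, 21, 15, 20, 19, 14]
final swap nums[5],nums[11] → [10, 4, 6, 13, 12, 14, 18, 21, 15, 20, 19, 17]; return 5

[10, 4, 6, 13, 12, 14, 18, 21, 15, 20, 19, 17]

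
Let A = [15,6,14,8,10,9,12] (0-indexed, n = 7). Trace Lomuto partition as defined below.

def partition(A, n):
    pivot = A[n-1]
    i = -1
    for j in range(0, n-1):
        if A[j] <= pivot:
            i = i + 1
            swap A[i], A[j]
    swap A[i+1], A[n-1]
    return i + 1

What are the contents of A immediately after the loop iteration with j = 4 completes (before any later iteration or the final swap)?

pivot=12, i=-1
j=0: 15>12, skip
j=1: 6≤12, i=0, swap(0,1) ⇒ [6,15,14,8,10,9,12]
j=2: 14>12, skip
j=3: 8≤12, i=1, swap(1,3) ⇒ [6,8,14,15,10,9,12]
j=4: 10≤12, i=2, swap(2,4) ⇒ [6,8,10,15,14,9,12]
(after j=4) A = [6,8,10,15,14,9,12]

[6,8,10,15,14,9,12]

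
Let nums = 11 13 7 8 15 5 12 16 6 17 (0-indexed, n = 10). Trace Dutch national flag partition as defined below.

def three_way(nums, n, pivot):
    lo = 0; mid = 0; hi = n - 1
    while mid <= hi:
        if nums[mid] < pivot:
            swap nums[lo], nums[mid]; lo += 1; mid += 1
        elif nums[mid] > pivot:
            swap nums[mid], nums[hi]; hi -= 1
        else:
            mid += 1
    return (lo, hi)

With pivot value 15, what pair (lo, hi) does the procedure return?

(7, 7)

lo=0 mid=0 hi=9
11<15: swap(0,0), lo=1 mid=1 ⇒ 11 13 7 8 15 5 12 16 6 17
13<15: swap(1,1), lo=2 mid=2 ⇒ 11 13 7 8 15 5 12 16 6 17
7<15: swap(2,2), lo=3 mid=3 ⇒ 11 13 7 8 15 5 12 16 6 17
8<15: swap(3,3), lo=4 mid=4 ⇒ 11 13 7 8 15 5 12 16 6 17
15=15: mid=5
5<15: swap(4,5), lo=5 mid=6 ⇒ 11 13 7 8 5 15 12 16 6 17
12<15: swap(5,6), lo=6 mid=7 ⇒ 11 13 7 8 5 12 15 16 6 17
16>15: swap(7,9), hi=8 ⇒ 11 13 7 8 5 12 15 17 6 16
17>15: swap(7,8), hi=7 ⇒ 11 13 7 8 5 12 15 6 17 16
6<15: swap(6,7), lo=7 mid=8 ⇒ 11 13 7 8 5 12 6 15 17 16
done. lo=7 hi=7; nums=11 13 7 8 5 12 6 15 17 16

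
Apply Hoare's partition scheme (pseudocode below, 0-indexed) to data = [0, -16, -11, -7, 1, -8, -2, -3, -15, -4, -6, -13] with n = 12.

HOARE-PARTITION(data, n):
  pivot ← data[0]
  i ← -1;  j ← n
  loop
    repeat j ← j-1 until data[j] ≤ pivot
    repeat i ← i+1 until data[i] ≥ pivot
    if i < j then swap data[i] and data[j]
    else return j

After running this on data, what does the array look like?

pivot = data[0] = 0; i = -1, j = 12
j→11 (data[11]=-13≤0), i→0 (data[0]=0≥0); i<j, swap → [-13, -16, -11, -7, 1, -8, -2, -3, -15, -4, -6, 0]
j→10 (data[10]=-6≤0), i→4 (data[4]=1≥0); i<j, swap → [-13, -16, -11, -7, -6, -8, -2, -3, -15, -4, 1, 0]
j→9, i→10; i≥j, return j=9. data = [-13, -16, -11, -7, -6, -8, -2, -3, -15, -4, 1, 0]

[-13, -16, -11, -7, -6, -8, -2, -3, -15, -4, 1, 0]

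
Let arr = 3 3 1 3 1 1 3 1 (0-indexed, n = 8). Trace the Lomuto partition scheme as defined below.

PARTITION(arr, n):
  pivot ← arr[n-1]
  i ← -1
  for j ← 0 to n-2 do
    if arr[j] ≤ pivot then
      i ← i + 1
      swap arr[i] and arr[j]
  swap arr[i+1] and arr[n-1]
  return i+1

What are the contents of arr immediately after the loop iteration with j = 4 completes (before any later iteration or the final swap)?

1 1 3 3 3 1 3 1

pivot = arr[7] = 1; i = -1
j=0: arr[0]=3 > 1 → no swap
j=1: arr[1]=3 > 1 → no swap
j=2: arr[2]=1 ≤ 1 → i=0, swap arr[0],arr[2] → 1 3 3 3 1 1 3 1
j=3: arr[3]=3 > 1 → no swap
j=4: arr[4]=1 ≤ 1 → i=1, swap arr[1],arr[4] → 1 1 3 3 3 1 3 1
(after j=4) arr = 1 1 3 3 3 1 3 1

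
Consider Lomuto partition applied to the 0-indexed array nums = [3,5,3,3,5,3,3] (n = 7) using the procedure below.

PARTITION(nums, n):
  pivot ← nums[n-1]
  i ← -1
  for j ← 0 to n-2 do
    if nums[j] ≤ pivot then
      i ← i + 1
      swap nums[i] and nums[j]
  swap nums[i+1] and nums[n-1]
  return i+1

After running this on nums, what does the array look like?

[3,3,3,3,3,5,5]

pivot=3, i=-1
j=0: 3≤3, i=0, swap(0,0) ⇒ [3,5,3,3,5,3,3]
j=1: 5>3, skip
j=2: 3≤3, i=1, swap(1,2) ⇒ [3,3,5,3,5,3,3]
j=3: 3≤3, i=2, swap(2,3) ⇒ [3,3,3,5,5,3,3]
j=4: 5>3, skip
j=5: 3≤3, i=3, swap(3,5) ⇒ [3,3,3,3,5,5,3]
swap(4,6) ⇒ [3,3,3,3,3,5,5]; return 4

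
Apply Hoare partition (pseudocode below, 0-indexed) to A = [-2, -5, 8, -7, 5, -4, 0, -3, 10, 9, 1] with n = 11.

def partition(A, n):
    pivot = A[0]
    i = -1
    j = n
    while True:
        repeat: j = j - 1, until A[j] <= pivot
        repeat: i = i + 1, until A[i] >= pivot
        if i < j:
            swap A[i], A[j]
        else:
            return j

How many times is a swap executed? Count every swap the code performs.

pivot=-2
j stops at 7 (-3), i stops at 0 (-2); swap ⇒ [-3, -5, 8, -7, 5, -4, 0, -2, 10, 9, 1]
j stops at 5 (-4), i stops at 2 (8); swap ⇒ [-3, -5, -4, -7, 5, 8, 0, -2, 10, 9, 1]
j stops at 3, i stops at 4; i≥j ⇒ return 3. A=[-3, -5, -4, -7, 5, 8, 0, -2, 10, 9, 1]

2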